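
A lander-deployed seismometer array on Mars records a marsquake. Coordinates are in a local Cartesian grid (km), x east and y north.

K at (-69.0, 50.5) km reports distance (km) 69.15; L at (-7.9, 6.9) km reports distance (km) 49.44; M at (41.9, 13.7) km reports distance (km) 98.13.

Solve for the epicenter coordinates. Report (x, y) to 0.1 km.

(-51.5, -16.4)

Circle about each station: (x + 69.0)² + (y − 50.5)² = 69.15²; (x + 7.9)² + (y − 6.9)² = 49.44²; (x − 41.9)² + (y − 13.7)² = 98.13².
Subtracting pairs of circle equations eliminates x²+y² and gives linear equations (the radical axes):
122.2 x − 87.2 y = -4863.82
221.8 x − 73.6 y = -10215.72
Solving the 2×2 system: x ≈ -51.5, y ≈ -16.4 km.
Check against K (with the unrounded x, y): √((x + 69.0)²+(y − 50.5)²) = 69.14 ≈ 69.15 km. ✓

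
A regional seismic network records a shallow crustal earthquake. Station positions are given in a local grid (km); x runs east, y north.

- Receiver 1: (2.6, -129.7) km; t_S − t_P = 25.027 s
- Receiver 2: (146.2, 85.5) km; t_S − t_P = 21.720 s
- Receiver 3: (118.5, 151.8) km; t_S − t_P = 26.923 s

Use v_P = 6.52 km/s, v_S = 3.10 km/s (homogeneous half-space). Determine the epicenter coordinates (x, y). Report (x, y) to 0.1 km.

x ≈ 40.0 km, y ≈ 13.4 km

Distance from S−P lag: d = Δt · v_P v_S / (v_P − v_S) = Δt · (6.52·3.10)/(6.52−3.10) ≈ 5.9099·Δt.
So d_Receiver 1 = 147.91, d_Receiver 2 = 128.36, d_Receiver 3 = 159.11 km.
Circle about each station: (x − 2.6)² + (y + 129.7)² = 147.91²; (x − 146.2)² + (y − 85.5)² = 128.36²; (x − 118.5)² + (y − 151.8)² = 159.11².
Subtracting the Receiver 1 equation from the Receiver 2 and Receiver 3 equations removes the quadratic terms:
287.2 x + 430.4 y = 17256.92
231.8 x + 563.0 y = 16818.02
Solving the 2×2 system: x ≈ 40.0, y ≈ 13.4 km.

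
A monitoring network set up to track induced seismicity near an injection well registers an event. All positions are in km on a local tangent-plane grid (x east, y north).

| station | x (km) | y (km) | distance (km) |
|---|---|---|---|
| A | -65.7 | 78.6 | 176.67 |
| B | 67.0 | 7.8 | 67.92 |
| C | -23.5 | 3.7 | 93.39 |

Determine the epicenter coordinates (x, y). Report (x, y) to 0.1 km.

47.3 km east, -57.2 km north

Circle about each station: (x + 65.7)² + (y − 78.6)² = 176.67²; (x − 67.0)² + (y − 7.8)² = 67.92²; (x + 23.5)² + (y − 3.7)² = 93.39².
Subtracting pairs of circle equations eliminates x²+y² and gives linear equations (the radical axes):
265.4 x − 141.6 y = 20654.55
84.4 x − 149.8 y = 12562.09
Solving the 2×2 system: x ≈ 47.3, y ≈ -57.2 km.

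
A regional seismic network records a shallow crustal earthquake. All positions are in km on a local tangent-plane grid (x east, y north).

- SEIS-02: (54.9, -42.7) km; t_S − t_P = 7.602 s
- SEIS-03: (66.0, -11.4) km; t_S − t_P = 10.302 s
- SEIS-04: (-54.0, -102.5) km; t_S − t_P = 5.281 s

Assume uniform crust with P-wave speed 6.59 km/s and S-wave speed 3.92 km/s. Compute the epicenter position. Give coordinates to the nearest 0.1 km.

-11.8 km east, -73.7 km north

Distance from S−P lag: d = Δt · v_P v_S / (v_P − v_S) = Δt · (6.59·3.92)/(6.59−3.92) ≈ 9.6752·Δt.
So d_SEIS-02 = 73.55, d_SEIS-03 = 99.67, d_SEIS-04 = 51.09 km.
Circle about each station: (x − 54.9)² + (y + 42.7)² = 73.55²; (x − 66.0)² + (y + 11.4)² = 99.67²; (x + 54.0)² + (y + 102.5)² = 51.09².
Subtracting the SEIS-02 equation from the SEIS-03 and SEIS-04 equations removes the quadratic terms:
22.2 x + 62.6 y = -4875.85
-217.8 x − 119.6 y = 11384.36
Solving the 2×2 system: x ≈ -11.8, y ≈ -73.7 km.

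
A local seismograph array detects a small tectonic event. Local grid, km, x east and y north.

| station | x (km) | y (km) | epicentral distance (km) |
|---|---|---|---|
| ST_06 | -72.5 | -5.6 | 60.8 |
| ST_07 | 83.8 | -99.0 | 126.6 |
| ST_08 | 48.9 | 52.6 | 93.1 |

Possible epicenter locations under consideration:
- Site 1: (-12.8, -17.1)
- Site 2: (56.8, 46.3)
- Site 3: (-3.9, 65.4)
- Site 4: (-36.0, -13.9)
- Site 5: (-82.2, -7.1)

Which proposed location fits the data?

For each candidate, compare |candidate − station| to the reported distance:
Site 1: residuals ST_06 0.0, ST_07 0.0, ST_08 0.0 → max 0.0 km
Site 2: residuals ST_06 78.5, ST_07 21.2, ST_08 83.0 → max 83.0 km
Site 3: residuals ST_06 37.9, ST_07 59.7, ST_08 38.8 → max 59.7 km
Site 4: residuals ST_06 23.4, ST_07 20.3, ST_08 14.7 → max 23.4 km
Site 5: residuals ST_06 51.0, ST_07 63.1, ST_08 51.0 → max 63.1 km
Only Site 1 has all residuals ≈ 0.

Site 1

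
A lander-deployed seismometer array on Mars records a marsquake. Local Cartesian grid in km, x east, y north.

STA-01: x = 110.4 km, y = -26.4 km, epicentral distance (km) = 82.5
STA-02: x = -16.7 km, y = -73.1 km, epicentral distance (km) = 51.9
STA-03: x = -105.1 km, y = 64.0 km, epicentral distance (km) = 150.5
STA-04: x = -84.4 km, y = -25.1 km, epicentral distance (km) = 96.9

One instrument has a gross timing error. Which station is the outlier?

STA-01

Solve using three stations at a time. Using STA-02, STA-03, STA-04 (subtract circle equations pairwise → linear system) gives (x, y) ≈ (12.4, -30.1).
Distances from that point to each station vs reported:
  STA-01: calculated 98.1 vs reported 82.5 → residual 15.6 km
  STA-02: calculated 51.9 vs reported 51.9 → residual 0.0 km
  STA-03: calculated 150.5 vs reported 150.5 → residual 0.0 km
  STA-04: calculated 96.9 vs reported 96.9 → residual 0.0 km
STA-02, STA-03, STA-04 are mutually consistent (residuals ≈ 0); STA-01 is off by 15.6 km.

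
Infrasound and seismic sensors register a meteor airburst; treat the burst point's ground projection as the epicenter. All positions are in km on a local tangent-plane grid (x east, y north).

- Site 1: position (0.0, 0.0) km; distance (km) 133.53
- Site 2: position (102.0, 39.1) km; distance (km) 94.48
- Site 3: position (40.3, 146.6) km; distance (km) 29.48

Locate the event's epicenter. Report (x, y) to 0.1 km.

Circle about each station: x² + y² = 133.53²; (x − 102.0)² + (y − 39.1)² = 94.48²; (x − 40.3)² + (y − 146.6)² = 29.48².
Subtracting pairs of circle equations eliminates x²+y² and gives linear equations (the radical axes):
204.0 x + 78.2 y = 20836.60
80.6 x + 293.2 y = 40076.84
Solving the 2×2 system: x ≈ 55.6, y ≈ 121.4 km.

(55.6, 121.4)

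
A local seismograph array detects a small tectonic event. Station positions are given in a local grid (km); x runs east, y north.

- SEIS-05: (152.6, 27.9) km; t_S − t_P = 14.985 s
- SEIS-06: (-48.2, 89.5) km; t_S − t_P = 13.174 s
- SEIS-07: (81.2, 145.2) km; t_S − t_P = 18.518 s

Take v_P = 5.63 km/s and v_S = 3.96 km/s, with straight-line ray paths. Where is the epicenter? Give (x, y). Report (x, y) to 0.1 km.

Distance from S−P lag: d = Δt · v_P v_S / (v_P − v_S) = Δt · (5.63·3.96)/(5.63−3.96) ≈ 13.3502·Δt.
So d_SEIS-05 = 200.05, d_SEIS-06 = 175.88, d_SEIS-07 = 247.22 km.
Circle about each station: (x − 152.6)² + (y − 27.9)² = 200.05²; (x + 48.2)² + (y − 89.5)² = 175.88²; (x − 81.2)² + (y − 145.2)² = 247.22².
Subtracting the SEIS-05 equation from the SEIS-06 and SEIS-07 equations removes the quadratic terms:
-401.6 x + 123.2 y = -4645.45
-142.8 x + 234.6 y = -17486.42
Solving the 2×2 system: x ≈ -13.9, y ≈ -83.0 km.

(-13.9, -83.0)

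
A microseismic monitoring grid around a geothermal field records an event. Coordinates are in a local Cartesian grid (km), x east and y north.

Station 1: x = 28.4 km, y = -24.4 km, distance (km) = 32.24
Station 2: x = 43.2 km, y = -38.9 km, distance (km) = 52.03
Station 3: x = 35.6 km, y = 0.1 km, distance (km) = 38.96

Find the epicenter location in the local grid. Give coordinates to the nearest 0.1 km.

Circle about each station: (x − 28.4)² + (y + 24.4)² = 32.24²; (x − 43.2)² + (y + 38.9)² = 52.03²; (x − 35.6)² + (y − 0.1)² = 38.96².
Subtracting the Station 1 equation from the Station 2 and Station 3 equations removes the quadratic terms:
29.6 x − 29.0 y = 309.83
14.4 x + 49.0 y = -613.01
Solving the 2×2 system: x ≈ -1.4, y ≈ -12.1 km.

-1.4 km east, -12.1 km north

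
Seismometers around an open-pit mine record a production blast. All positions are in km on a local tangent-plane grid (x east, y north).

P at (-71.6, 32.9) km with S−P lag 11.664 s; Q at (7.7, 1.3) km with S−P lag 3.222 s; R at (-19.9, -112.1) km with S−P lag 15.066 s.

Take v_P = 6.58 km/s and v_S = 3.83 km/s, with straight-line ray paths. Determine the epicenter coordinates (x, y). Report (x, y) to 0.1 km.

Distance from S−P lag: d = Δt · v_P v_S / (v_P − v_S) = Δt · (6.58·3.83)/(6.58−3.83) ≈ 9.1641·Δt.
So d_P = 106.89, d_Q = 29.53, d_R = 138.07 km.
Circle about each station: (x + 71.6)² + (y − 32.9)² = 106.89²; (x − 7.7)² + (y − 1.3)² = 29.53²; (x + 19.9)² + (y + 112.1)² = 138.07².
Subtracting the P equation from the Q and R equations removes the quadratic terms:
158.6 x − 63.2 y = 4405.46
103.4 x − 290.0 y = -884.40
Solving the 2×2 system: x ≈ 33.8, y ≈ 15.1 km.

33.8 km east, 15.1 km north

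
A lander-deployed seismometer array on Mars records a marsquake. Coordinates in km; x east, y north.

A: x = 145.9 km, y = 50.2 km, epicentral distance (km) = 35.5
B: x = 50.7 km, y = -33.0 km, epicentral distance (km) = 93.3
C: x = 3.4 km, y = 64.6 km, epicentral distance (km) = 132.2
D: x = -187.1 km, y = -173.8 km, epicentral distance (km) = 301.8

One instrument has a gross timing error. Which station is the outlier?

Solve using three stations at a time. Using A, B, C (subtract circle equations pairwise → linear system) gives (x, y) ≈ (127.7, 19.7).
Distances from that point to each station vs reported:
  A: calculated 35.5 vs reported 35.5 → residual 0.0 km
  B: calculated 93.3 vs reported 93.3 → residual 0.0 km
  C: calculated 132.2 vs reported 132.2 → residual 0.0 km
  D: calculated 369.5 vs reported 301.8 → residual 67.7 km
A, B, C are mutually consistent (residuals ≈ 0); D is off by 67.7 km.

D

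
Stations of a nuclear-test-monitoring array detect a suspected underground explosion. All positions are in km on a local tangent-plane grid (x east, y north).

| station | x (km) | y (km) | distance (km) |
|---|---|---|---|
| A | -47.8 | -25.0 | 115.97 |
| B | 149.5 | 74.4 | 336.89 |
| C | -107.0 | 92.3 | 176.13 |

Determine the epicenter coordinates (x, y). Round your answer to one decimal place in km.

x ≈ -150.8 km, y ≈ -78.3 km

Circle about each station: (x + 47.8)² + (y + 25.0)² = 115.97²; (x − 149.5)² + (y − 74.4)² = 336.89²; (x + 107.0)² + (y − 92.3)² = 176.13².
Subtracting the A equation from the B and C equations removes the quadratic terms:
394.6 x + 198.8 y = -75070.06
-118.4 x + 234.6 y = -514.29
Solving the 2×2 system: x ≈ -150.8, y ≈ -78.3 km.
Check against A (with the unrounded x, y): √((x + 47.8)²+(y + 25.0)²) = 115.97 ≈ 115.97 km. ✓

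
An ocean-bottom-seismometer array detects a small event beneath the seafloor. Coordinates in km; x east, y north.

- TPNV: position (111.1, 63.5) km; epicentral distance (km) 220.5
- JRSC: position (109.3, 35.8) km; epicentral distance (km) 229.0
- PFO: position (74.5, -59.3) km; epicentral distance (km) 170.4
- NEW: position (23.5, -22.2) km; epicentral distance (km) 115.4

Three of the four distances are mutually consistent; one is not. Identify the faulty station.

JRSC

Solve using three stations at a time. Using TPNV, PFO, NEW (subtract circle equations pairwise → linear system) gives (x, y) ≈ (-91.9, -22.6).
Distances from that point to each station vs reported:
  TPNV: calculated 220.5 vs reported 220.5 → residual 0.0 km
  JRSC: calculated 209.5 vs reported 229.0 → residual 19.5 km
  PFO: calculated 170.4 vs reported 170.4 → residual 0.0 km
  NEW: calculated 115.4 vs reported 115.4 → residual 0.0 km
TPNV, PFO, NEW are mutually consistent (residuals ≈ 0); JRSC is off by 19.5 km.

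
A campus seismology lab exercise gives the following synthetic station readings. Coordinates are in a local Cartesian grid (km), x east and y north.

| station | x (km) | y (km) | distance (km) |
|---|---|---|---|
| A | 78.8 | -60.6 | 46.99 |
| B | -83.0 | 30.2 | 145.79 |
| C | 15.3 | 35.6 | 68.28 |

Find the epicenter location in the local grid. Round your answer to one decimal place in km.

x ≈ 53.5 km, y ≈ -21.0 km

Circle about each station: (x − 78.8)² + (y + 60.6)² = 46.99²; (x + 83.0)² + (y − 30.2)² = 145.79²; (x − 15.3)² + (y − 35.6)² = 68.28².
Subtracting pairs of circle equations eliminates x²+y² and gives linear equations (the radical axes):
-323.6 x + 181.6 y = -21127.42
-127.0 x + 192.4 y = -10834.45
Solving the 2×2 system: x ≈ 53.5, y ≈ -21.0 km.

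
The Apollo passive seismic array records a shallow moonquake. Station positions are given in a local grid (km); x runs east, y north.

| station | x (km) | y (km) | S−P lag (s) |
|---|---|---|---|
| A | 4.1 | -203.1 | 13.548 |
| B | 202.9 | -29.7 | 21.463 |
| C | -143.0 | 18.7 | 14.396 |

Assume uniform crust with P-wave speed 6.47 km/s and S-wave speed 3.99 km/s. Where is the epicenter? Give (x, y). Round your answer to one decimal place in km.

Distance from S−P lag: d = Δt · v_P v_S / (v_P − v_S) = Δt · (6.47·3.99)/(6.47−3.99) ≈ 10.4094·Δt.
So d_A = 141.03, d_B = 223.42, d_C = 149.85 km.
Circle about each station: (x − 4.1)² + (y + 203.1)² = 141.03²; (x − 202.9)² + (y + 29.7)² = 223.42²; (x + 143.0)² + (y − 18.7)² = 149.85².
Subtracting the A equation from the B and C equations removes the quadratic terms:
397.6 x + 346.8 y = -29242.96
-294.2 x + 443.6 y = -23033.29
Solving the 2×2 system: x ≈ -17.9, y ≈ -63.8 km.
Check against A (with the unrounded x, y): √((x − 4.1)²+(y + 203.1)²) = 141.03 ≈ 141.03 km. ✓

(-17.9, -63.8)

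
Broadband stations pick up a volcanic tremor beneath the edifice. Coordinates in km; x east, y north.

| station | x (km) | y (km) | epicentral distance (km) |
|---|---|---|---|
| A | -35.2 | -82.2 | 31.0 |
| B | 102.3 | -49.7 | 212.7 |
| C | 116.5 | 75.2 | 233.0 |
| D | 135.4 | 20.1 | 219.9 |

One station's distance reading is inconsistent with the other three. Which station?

B

Solve using three stations at a time. Using A, C, D (subtract circle equations pairwise → linear system) gives (x, y) ≈ (-64.5, -71.5).
Distances from that point to each station vs reported:
  A: calculated 31.2 vs reported 31.0 → residual 0.2 km
  B: calculated 168.3 vs reported 212.7 → residual 44.4 km
  C: calculated 233.0 vs reported 233.0 → residual 0.0 km
  D: calculated 219.9 vs reported 219.9 → residual 0.0 km
A, C, D are mutually consistent (residuals ≈ 0); B is off by 44.4 km.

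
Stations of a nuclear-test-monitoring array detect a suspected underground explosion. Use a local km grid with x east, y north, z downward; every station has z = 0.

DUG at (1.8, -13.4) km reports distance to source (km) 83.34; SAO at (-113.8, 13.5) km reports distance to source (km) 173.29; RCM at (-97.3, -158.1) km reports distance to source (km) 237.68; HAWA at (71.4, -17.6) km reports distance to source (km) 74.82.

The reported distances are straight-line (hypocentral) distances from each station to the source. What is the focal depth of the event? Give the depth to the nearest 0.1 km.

60.7 km

Each station gives a sphere (x−x_i)² + (y−y_i)² + z² = d_i² (stations at z=0).
Subtracting the DUG sphere from SAO and RCM: z² cancels, leaving linear equations in x and y:
-231.2 x + 53.8 y = -10133.98
-198.2 x − 289.4 y = -15266.13
Solving: x ≈ 48.395, y ≈ 19.607 km (keep extra digits for the depth step; rounded: 48.4, 19.6).
Then from the DUG sphere: z² = 83.34² − (x − 1.8)² − (y + 13.4)² with x = 48.395, y = 19.607, so z ≈ 60.704 ≈ 60.7 km.
Check against HAWA (with the unrounded solution): distance 74.82 ≈ 74.82 km. ✓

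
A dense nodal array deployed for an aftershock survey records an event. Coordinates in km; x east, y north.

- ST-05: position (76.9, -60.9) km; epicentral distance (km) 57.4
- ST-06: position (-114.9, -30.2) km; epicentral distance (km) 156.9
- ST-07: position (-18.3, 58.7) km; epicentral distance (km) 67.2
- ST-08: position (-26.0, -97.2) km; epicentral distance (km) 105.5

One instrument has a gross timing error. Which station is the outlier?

ST-07

Solve using three stations at a time. Using ST-05, ST-06, ST-08 (subtract circle equations pairwise → linear system) gives (x, y) ≈ (41.3, -16.1).
Distances from that point to each station vs reported:
  ST-05: calculated 57.2 vs reported 57.4 → residual 0.2 km
  ST-06: calculated 156.8 vs reported 156.9 → residual 0.1 km
  ST-07: calculated 95.6 vs reported 67.2 → residual 28.4 km
  ST-08: calculated 105.4 vs reported 105.5 → residual 0.1 km
ST-05, ST-06, ST-08 are mutually consistent (residuals ≈ 0); ST-07 is off by 28.4 km.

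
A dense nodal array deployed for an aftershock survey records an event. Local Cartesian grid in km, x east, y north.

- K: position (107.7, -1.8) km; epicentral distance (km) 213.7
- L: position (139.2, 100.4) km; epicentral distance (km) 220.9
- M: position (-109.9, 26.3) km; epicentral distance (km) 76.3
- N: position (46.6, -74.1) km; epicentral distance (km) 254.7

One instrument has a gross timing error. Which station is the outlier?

N

Solve using three stations at a time. Using K, L, M (subtract circle equations pairwise → linear system) gives (x, y) ≈ (-81.7, 97.2).
Distances from that point to each station vs reported:
  K: calculated 213.7 vs reported 213.7 → residual 0.0 km
  L: calculated 220.9 vs reported 220.9 → residual 0.0 km
  M: calculated 76.3 vs reported 76.3 → residual 0.0 km
  N: calculated 214.0 vs reported 254.7 → residual 40.7 km
K, L, M are mutually consistent (residuals ≈ 0); N is off by 40.7 km.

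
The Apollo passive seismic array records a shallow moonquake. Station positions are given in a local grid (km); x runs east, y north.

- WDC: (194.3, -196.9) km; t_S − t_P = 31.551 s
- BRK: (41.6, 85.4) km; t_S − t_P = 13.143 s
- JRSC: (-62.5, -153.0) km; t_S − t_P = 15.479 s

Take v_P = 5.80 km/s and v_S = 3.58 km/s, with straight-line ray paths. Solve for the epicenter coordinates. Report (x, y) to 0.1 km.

x ≈ -34.8 km, y ≈ -10.9 km

Distance from S−P lag: d = Δt · v_P v_S / (v_P − v_S) = Δt · (5.80·3.58)/(5.80−3.58) ≈ 9.3532·Δt.
So d_WDC = 295.10, d_BRK = 122.93, d_JRSC = 144.78 km.
Circle about each station: (x − 194.3)² + (y + 196.9)² = 295.10²; (x − 41.6)² + (y − 85.4)² = 122.93²; (x + 62.5)² + (y + 153.0)² = 144.78².
Subtracting pairs of circle equations eliminates x²+y² and gives linear equations (the radical axes):
-305.4 x + 564.6 y = 4473.85
-513.6 x + 87.8 y = 16915.91
Solving the 2×2 system: x ≈ -34.8, y ≈ -10.9 km.
Check against WDC (with the unrounded x, y): √((x − 194.3)²+(y + 196.9)²) = 295.10 ≈ 295.10 km. ✓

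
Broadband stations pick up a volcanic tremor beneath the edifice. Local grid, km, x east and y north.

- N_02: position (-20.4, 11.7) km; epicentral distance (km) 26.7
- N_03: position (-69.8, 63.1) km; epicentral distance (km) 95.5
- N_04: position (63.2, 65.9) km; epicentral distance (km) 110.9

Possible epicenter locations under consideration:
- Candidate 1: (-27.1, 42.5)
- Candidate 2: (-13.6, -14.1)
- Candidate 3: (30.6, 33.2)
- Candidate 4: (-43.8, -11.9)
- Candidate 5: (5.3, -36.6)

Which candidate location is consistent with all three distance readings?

For each candidate, compare |candidate − station| to the reported distance:
Candidate 1: residuals N_02 4.8, N_03 48.1, N_04 17.6 → max 48.1 km
Candidate 2: residuals N_02 0.0, N_03 0.0, N_04 0.0 → max 0.0 km
Candidate 3: residuals N_02 28.6, N_03 9.3, N_04 64.7 → max 64.7 km
Candidate 4: residuals N_02 6.5, N_03 16.1, N_04 21.4 → max 21.4 km
Candidate 5: residuals N_02 28.0, N_03 29.3, N_04 6.8 → max 29.3 km
Only Candidate 2 has all residuals ≈ 0.

Candidate 2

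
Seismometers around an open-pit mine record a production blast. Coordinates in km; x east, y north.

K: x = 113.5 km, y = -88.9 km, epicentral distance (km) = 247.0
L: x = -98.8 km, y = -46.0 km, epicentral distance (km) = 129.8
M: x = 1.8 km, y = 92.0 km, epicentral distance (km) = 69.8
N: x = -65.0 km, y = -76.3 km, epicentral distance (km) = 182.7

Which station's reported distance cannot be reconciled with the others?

Solve using three stations at a time. Using K, L, M (subtract circle equations pairwise → linear system) gives (x, y) ≈ (-66.9, 79.8).
Distances from that point to each station vs reported:
  K: calculated 247.0 vs reported 247.0 → residual 0.0 km
  L: calculated 129.8 vs reported 129.8 → residual 0.0 km
  M: calculated 69.8 vs reported 69.8 → residual 0.0 km
  N: calculated 156.1 vs reported 182.7 → residual 26.6 km
K, L, M are mutually consistent (residuals ≈ 0); N is off by 26.6 km.

N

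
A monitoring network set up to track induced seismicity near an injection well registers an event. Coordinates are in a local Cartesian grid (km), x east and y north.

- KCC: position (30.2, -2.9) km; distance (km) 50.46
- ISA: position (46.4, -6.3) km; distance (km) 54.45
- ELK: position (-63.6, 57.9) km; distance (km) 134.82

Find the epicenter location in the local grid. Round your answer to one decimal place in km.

Circle about each station: (x − 30.2)² + (y + 2.9)² = 50.46²; (x − 46.4)² + (y + 6.3)² = 54.45²; (x + 63.6)² + (y − 57.9)² = 134.82².
Subtracting pairs of circle equations eliminates x²+y² and gives linear equations (the radical axes):
32.4 x − 6.8 y = 853.61
-187.6 x + 121.6 y = -9153.30
Solving the 2×2 system: x ≈ 15.6, y ≈ -51.2 km.

x ≈ 15.6 km, y ≈ -51.2 km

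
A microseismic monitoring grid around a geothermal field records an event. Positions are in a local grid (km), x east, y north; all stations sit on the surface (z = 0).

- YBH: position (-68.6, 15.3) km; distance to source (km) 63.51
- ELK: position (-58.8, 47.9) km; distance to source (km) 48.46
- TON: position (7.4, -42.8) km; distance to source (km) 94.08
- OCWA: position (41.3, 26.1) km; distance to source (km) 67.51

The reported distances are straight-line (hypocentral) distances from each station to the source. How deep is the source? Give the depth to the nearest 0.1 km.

depth ≈ 26.3 km

Each station gives a sphere (x−x_i)² + (y−y_i)² + z² = d_i² (stations at z=0).
Subtracting the YBH sphere from ELK and TON: z² cancels, leaving linear equations in x and y:
19.6 x + 65.2 y = 2496.95
152.0 x − 116.2 y = -7870.98
Solving: x ≈ -18.300, y ≈ 43.798 km (keep extra digits for the depth step; rounded: -18.3, 43.8).
Then from the YBH sphere: z² = 63.51² − (x + 68.6)² − (y − 15.3)² with x = -18.300, y = 43.798, so z ≈ 26.292 ≈ 26.3 km.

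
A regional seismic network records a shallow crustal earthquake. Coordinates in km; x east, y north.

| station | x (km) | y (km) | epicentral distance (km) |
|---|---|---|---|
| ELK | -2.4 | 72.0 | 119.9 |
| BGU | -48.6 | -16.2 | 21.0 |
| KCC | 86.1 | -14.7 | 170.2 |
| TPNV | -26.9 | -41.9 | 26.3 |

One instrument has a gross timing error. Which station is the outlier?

KCC

Solve using three stations at a time. Using ELK, BGU, TPNV (subtract circle equations pairwise → linear system) gives (x, y) ≈ (-52.7, -36.8).
Distances from that point to each station vs reported:
  ELK: calculated 119.9 vs reported 119.9 → residual 0.0 km
  BGU: calculated 21.0 vs reported 21.0 → residual 0.0 km
  KCC: calculated 140.6 vs reported 170.2 → residual 29.6 km
  TPNV: calculated 26.3 vs reported 26.3 → residual 0.0 km
ELK, BGU, TPNV are mutually consistent (residuals ≈ 0); KCC is off by 29.6 km.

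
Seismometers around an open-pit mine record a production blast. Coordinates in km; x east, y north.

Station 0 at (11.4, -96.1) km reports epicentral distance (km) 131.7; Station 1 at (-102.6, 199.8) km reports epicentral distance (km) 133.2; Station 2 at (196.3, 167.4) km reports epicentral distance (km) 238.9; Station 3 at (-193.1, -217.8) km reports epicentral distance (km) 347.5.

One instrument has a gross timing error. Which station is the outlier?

Station 0

Solve using three stations at a time. Using Station 1, Station 2, Station 3 (subtract circle equations pairwise → linear system) gives (x, y) ≈ (-29.2, 88.6).
Distances from that point to each station vs reported:
  Station 0: calculated 189.2 vs reported 131.7 → residual 57.5 km
  Station 1: calculated 133.2 vs reported 133.2 → residual 0.0 km
  Station 2: calculated 238.9 vs reported 238.9 → residual 0.0 km
  Station 3: calculated 347.5 vs reported 347.5 → residual 0.0 km
Station 1, Station 2, Station 3 are mutually consistent (residuals ≈ 0); Station 0 is off by 57.5 km.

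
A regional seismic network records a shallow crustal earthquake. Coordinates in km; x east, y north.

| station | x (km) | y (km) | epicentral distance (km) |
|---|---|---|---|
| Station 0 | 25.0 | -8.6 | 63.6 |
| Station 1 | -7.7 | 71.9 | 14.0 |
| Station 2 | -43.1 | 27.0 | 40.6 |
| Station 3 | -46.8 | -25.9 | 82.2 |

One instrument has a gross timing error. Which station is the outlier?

Station 1

Solve using three stations at a time. Using Station 0, Station 2, Station 3 (subtract circle equations pairwise → linear system) gives (x, y) ≈ (-7.3, 46.2).
Distances from that point to each station vs reported:
  Station 0: calculated 63.6 vs reported 63.6 → residual 0.0 km
  Station 1: calculated 25.7 vs reported 14.0 → residual 11.7 km
  Station 2: calculated 40.6 vs reported 40.6 → residual 0.0 km
  Station 3: calculated 82.2 vs reported 82.2 → residual 0.0 km
Station 0, Station 2, Station 3 are mutually consistent (residuals ≈ 0); Station 1 is off by 11.7 km.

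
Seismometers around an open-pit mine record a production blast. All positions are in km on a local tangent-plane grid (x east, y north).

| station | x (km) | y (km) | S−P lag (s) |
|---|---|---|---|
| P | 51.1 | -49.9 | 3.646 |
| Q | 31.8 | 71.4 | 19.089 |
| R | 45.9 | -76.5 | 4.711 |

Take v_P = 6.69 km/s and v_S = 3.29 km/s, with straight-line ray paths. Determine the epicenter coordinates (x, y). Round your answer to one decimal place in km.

(27.6, -52.1)

Distance from S−P lag: d = Δt · v_P v_S / (v_P − v_S) = Δt · (6.69·3.29)/(6.69−3.29) ≈ 6.4736·Δt.
So d_P = 23.60, d_Q = 123.57, d_R = 30.50 km.
Circle about each station: (x − 51.1)² + (y + 49.9)² = 23.60²; (x − 31.8)² + (y − 71.4)² = 123.57²; (x − 45.9)² + (y + 76.5)² = 30.50².
Subtracting the P equation from the Q and R equations removes the quadratic terms:
-38.6 x + 242.6 y = -13704.60
-10.4 x − 53.2 y = 2484.55
Solving the 2×2 system: x ≈ 27.6, y ≈ -52.1 km.
Check against P (with the unrounded x, y): √((x − 51.1)²+(y + 49.9)²) = 23.60 ≈ 23.60 km. ✓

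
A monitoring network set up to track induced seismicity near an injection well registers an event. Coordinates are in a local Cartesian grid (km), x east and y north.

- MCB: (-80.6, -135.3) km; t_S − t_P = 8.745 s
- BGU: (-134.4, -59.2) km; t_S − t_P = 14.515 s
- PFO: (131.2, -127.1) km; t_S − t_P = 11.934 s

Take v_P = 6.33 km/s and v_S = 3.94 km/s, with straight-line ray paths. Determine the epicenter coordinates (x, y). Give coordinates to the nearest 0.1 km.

7.6 km east, -111.9 km north

Distance from S−P lag: d = Δt · v_P v_S / (v_P − v_S) = Δt · (6.33·3.94)/(6.33−3.94) ≈ 10.4352·Δt.
So d_MCB = 91.26, d_BGU = 151.47, d_PFO = 124.53 km.
Circle about each station: (x + 80.6)² + (y + 135.3)² = 91.26²; (x + 134.4)² + (y + 59.2)² = 151.47²; (x − 131.2)² + (y + 127.1)² = 124.53².
Subtracting pairs of circle equations eliminates x²+y² and gives linear equations (the radical axes):
-107.6 x + 152.2 y = -17849.22
423.6 x + 16.4 y = 1386.07
Solving the 2×2 system: x ≈ 7.6, y ≈ -111.9 km.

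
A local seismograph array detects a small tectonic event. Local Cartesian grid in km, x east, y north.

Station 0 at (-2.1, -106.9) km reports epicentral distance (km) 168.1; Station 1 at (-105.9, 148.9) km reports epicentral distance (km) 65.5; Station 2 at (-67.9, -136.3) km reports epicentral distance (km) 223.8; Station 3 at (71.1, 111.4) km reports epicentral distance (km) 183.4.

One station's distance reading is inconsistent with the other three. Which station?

Solve using three stations at a time. Using Station 1, Station 2, Station 3 (subtract circle equations pairwise → linear system) gives (x, y) ≈ (-110.2, 83.5).
Distances from that point to each station vs reported:
  Station 0: calculated 218.9 vs reported 168.1 → residual 50.8 km
  Station 1: calculated 65.6 vs reported 65.5 → residual 0.1 km
  Station 2: calculated 223.8 vs reported 223.8 → residual 0.0 km
  Station 3: calculated 183.4 vs reported 183.4 → residual 0.0 km
Station 1, Station 2, Station 3 are mutually consistent (residuals ≈ 0); Station 0 is off by 50.8 km.

Station 0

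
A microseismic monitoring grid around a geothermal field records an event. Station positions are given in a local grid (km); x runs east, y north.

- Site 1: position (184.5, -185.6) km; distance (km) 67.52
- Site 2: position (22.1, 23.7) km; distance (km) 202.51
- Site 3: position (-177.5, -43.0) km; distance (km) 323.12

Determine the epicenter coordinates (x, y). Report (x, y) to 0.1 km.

Circle about each station: (x − 184.5)² + (y + 185.6)² = 67.52²; (x − 22.1)² + (y − 23.7)² = 202.51²; (x + 177.5)² + (y + 43.0)² = 323.12².
Subtracting pairs of circle equations eliminates x²+y² and gives linear equations (the radical axes):
-324.8 x + 418.6 y = -103888.86
-724.0 x + 285.2 y = -134979.94
Solving the 2×2 system: x ≈ 127.7, y ≈ -149.1 km.

127.7 km east, -149.1 km north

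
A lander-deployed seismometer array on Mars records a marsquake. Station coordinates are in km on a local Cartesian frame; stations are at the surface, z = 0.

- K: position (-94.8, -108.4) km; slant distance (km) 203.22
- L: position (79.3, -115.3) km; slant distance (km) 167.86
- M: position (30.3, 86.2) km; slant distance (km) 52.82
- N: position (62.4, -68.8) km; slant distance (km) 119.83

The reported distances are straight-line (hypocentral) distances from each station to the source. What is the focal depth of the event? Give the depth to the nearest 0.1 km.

Each station gives a sphere (x−x_i)² + (y−y_i)² + z² = d_i² (stations at z=0).
Subtracting the K sphere from L and M: z² cancels, leaving linear equations in x and y:
348.2 x − 13.8 y = 11966.37
250.2 x + 389.2 y = 26119.35
Solving: x ≈ 36.106, y ≈ 43.899 km (keep extra digits for the depth step; rounded: 36.1, 43.9).
Then from the K sphere: z² = 203.22² − (x + 94.8)² − (y + 108.4)² with x = 36.106, y = 43.899, so z ≈ 31.097 ≈ 31.1 km.

31.1 km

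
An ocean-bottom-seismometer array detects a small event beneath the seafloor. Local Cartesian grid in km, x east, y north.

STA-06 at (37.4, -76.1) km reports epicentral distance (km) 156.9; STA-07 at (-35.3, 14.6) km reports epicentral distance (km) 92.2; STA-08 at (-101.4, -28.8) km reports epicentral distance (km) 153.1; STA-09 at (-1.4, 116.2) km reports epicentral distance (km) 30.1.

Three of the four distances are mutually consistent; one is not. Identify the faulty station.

STA-06

Solve using three stations at a time. Using STA-07, STA-08, STA-09 (subtract circle equations pairwise → linear system) gives (x, y) ≈ (-30.1, 106.7).
Distances from that point to each station vs reported:
  STA-06: calculated 194.8 vs reported 156.9 → residual 37.9 km
  STA-07: calculated 92.2 vs reported 92.2 → residual 0.0 km
  STA-08: calculated 153.1 vs reported 153.1 → residual 0.0 km
  STA-09: calculated 30.2 vs reported 30.1 → residual 0.1 km
STA-07, STA-08, STA-09 are mutually consistent (residuals ≈ 0); STA-06 is off by 37.9 km.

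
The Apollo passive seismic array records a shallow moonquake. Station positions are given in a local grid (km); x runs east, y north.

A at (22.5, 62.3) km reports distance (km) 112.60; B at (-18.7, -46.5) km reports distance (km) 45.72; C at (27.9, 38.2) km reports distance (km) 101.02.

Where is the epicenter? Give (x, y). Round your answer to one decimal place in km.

Circle about each station: (x − 22.5)² + (y − 62.3)² = 112.60²; (x + 18.7)² + (y + 46.5)² = 45.72²; (x − 27.9)² + (y − 38.2)² = 101.02².
Subtracting pairs of circle equations eliminates x²+y² and gives linear equations (the radical axes):
-82.4 x − 217.6 y = 8712.84
10.8 x − 48.2 y = 323.83
Solving the 2×2 system: x ≈ -55.3, y ≈ -19.1 km.

(-55.3, -19.1)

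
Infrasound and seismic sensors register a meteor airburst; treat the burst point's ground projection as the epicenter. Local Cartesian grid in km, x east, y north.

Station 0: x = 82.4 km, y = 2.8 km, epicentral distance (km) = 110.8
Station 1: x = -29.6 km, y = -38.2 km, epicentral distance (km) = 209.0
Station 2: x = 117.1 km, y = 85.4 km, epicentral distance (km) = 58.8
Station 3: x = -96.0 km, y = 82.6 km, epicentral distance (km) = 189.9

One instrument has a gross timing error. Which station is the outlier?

Station 0

Solve using three stations at a time. Using Station 1, Station 2, Station 3 (subtract circle equations pairwise → linear system) gives (x, y) ≈ (86.4, 135.7).
Distances from that point to each station vs reported:
  Station 0: calculated 133.0 vs reported 110.8 → residual 22.2 km
  Station 1: calculated 209.0 vs reported 209.0 → residual 0.0 km
  Station 2: calculated 59.0 vs reported 58.8 → residual 0.2 km
  Station 3: calculated 190.0 vs reported 189.9 → residual 0.1 km
Station 1, Station 2, Station 3 are mutually consistent (residuals ≈ 0); Station 0 is off by 22.2 km.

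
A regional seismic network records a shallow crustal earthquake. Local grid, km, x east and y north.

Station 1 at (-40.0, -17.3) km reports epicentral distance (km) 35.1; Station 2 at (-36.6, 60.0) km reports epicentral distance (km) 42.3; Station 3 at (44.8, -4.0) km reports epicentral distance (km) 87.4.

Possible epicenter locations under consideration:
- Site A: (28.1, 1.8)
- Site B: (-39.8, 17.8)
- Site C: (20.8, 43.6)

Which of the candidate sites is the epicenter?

Site B

For each candidate, compare |candidate − station| to the reported distance:
Site A: residuals Station 1 35.6, Station 2 44.7, Station 3 69.7 → max 69.7 km
Site B: residuals Station 1 0.0, Station 2 0.0, Station 3 0.0 → max 0.0 km
Site C: residuals Station 1 51.0, Station 2 17.4, Station 3 34.1 → max 51.0 km
Only Site B has all residuals ≈ 0.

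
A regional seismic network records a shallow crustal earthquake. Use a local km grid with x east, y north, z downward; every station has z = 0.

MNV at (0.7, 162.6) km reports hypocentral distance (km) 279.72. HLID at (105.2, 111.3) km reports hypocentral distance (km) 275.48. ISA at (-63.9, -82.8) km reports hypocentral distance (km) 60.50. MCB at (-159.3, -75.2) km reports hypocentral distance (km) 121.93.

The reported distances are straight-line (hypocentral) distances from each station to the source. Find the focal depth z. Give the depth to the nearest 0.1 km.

55.2 km

Each station gives a sphere (x−x_i)² + (y−y_i)² + z² = d_i² (stations at z=0).
Subtracting the MNV sphere from HLID and ISA: z² cancels, leaving linear equations in x and y:
209.0 x − 102.6 y = -630.47
-129.2 x − 490.8 y = 59082.83
Solving: x ≈ -55.004, y ≈ -105.901 km (keep extra digits for the depth step; rounded: -55.0, -105.9).
Then from the MNV sphere: z² = 279.72² − (x − 0.7)² − (y − 162.6)² with x = -55.004, y = -105.901, so z ≈ 55.205 ≈ 55.2 km.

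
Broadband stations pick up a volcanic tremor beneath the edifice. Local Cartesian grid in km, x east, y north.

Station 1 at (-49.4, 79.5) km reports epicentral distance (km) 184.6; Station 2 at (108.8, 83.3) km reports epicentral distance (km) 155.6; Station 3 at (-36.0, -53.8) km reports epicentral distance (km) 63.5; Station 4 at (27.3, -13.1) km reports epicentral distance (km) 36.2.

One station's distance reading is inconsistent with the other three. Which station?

Station 1

Solve using three stations at a time. Using Station 2, Station 3, Station 4 (subtract circle equations pairwise → linear system) gives (x, y) ≈ (27.3, -49.2).
Distances from that point to each station vs reported:
  Station 1: calculated 149.8 vs reported 184.6 → residual 34.8 km
  Station 2: calculated 155.6 vs reported 155.6 → residual 0.0 km
  Station 3: calculated 63.5 vs reported 63.5 → residual 0.0 km
  Station 4: calculated 36.1 vs reported 36.2 → residual 0.1 km
Station 2, Station 3, Station 4 are mutually consistent (residuals ≈ 0); Station 1 is off by 34.8 km.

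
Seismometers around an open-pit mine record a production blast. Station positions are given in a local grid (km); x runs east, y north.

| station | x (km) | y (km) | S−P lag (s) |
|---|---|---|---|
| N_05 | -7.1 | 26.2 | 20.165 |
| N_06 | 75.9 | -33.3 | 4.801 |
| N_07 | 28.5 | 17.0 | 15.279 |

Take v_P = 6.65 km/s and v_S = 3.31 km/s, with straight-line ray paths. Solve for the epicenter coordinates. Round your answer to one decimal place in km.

(95.8, -57.9)

Distance from S−P lag: d = Δt · v_P v_S / (v_P − v_S) = Δt · (6.65·3.31)/(6.65−3.31) ≈ 6.5903·Δt.
So d_N_05 = 132.89, d_N_06 = 31.64, d_N_07 = 100.69 km.
Circle about each station: (x + 7.1)² + (y − 26.2)² = 132.89²; (x − 75.9)² + (y + 33.3)² = 31.64²; (x − 28.5)² + (y − 17.0)² = 100.69².
Subtracting pairs of circle equations eliminates x²+y² and gives linear equations (the radical axes):
166.0 x − 119.0 y = 22791.51
71.2 x − 18.4 y = 7885.68
Solving the 2×2 system: x ≈ 95.8, y ≈ -57.9 km.
Check against N_05 (with the unrounded x, y): √((x + 7.1)²+(y − 26.2)²) = 132.89 ≈ 132.89 km. ✓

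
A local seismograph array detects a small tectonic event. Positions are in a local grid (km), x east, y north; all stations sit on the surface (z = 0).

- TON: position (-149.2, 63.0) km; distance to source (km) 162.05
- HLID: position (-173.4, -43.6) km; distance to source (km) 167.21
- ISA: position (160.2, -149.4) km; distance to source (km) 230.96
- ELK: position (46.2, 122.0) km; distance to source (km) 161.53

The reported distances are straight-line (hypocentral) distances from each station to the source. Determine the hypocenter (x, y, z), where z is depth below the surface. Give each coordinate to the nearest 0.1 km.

Each station gives a sphere (x−x_i)² + (y−y_i)² + z² = d_i² (stations at z=0).
Subtracting the TON sphere from HLID and ISA: z² cancels, leaving linear equations in x and y:
-48.4 x − 213.2 y = 4039.90
618.8 x − 424.8 y = -5327.56
Solving: x ≈ -18.703, y ≈ -14.703 km (keep extra digits for the depth step; rounded: -18.7, -14.7).
Then from the TON sphere: z² = 162.05² − (x + 149.2)² − (y − 63.0)² with x = -18.703, y = -14.703, so z ≈ 56.506 ≈ 56.5 km.
Check against ELK (with the unrounded solution): distance 161.53 ≈ 161.53 km. ✓

(-18.7, -14.7, 56.5)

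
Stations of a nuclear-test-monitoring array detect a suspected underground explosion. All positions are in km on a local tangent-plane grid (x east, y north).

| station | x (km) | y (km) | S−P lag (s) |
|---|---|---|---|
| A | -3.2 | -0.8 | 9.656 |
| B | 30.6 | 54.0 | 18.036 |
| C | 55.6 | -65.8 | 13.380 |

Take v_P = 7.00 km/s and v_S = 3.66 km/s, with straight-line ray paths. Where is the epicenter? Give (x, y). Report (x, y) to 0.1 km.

x ≈ -46.9 km, y ≈ -60.6 km

Distance from S−P lag: d = Δt · v_P v_S / (v_P − v_S) = Δt · (7.00·3.66)/(7.00−3.66) ≈ 7.6707·Δt.
So d_A = 74.07, d_B = 138.35, d_C = 102.63 km.
Circle about each station: (x + 3.2)² + (y + 0.8)² = 74.07²; (x − 30.6)² + (y − 54.0)² = 138.35²; (x − 55.6)² + (y + 65.8)² = 102.63².
Subtracting the A equation from the B and C equations removes the quadratic terms:
67.6 x + 109.6 y = -9812.88
117.6 x − 130.0 y = 2363.57
Solving the 2×2 system: x ≈ -46.9, y ≈ -60.6 km.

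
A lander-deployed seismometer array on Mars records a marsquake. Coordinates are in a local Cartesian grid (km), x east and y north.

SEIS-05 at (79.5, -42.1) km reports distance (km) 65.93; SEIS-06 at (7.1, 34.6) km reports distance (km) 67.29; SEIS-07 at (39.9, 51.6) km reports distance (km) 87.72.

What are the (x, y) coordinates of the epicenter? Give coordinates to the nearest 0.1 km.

Circle about each station: (x − 79.5)² + (y + 42.1)² = 65.93²; (x − 7.1)² + (y − 34.6)² = 67.29²; (x − 39.9)² + (y − 51.6)² = 87.72².
Subtracting the SEIS-05 equation from the SEIS-06 and SEIS-07 equations removes the quadratic terms:
-144.8 x + 153.4 y = -7026.27
-79.2 x + 187.4 y = -7186.12
Solving the 2×2 system: x ≈ 14.3, y ≈ -32.3 km.

(14.3, -32.3)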